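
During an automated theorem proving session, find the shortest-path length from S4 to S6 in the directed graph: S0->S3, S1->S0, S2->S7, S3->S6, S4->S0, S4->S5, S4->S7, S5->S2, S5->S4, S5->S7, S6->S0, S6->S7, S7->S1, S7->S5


BFS layer-by-layer from S4:
  dist 0: {S4}
  dist 1: {S0, S5, S7}
  dist 2: {S1, S2, S3}
  dist 3: {S6}
  -> S6 reached at distance 3
Shortest path length = 3

3


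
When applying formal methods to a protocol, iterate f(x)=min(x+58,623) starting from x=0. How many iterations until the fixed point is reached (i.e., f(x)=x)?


Step 1: x=0, cap=623, increment=58
Step 2: x grows by 58 each step until capped at 623; fixed point is x=623
Step 3: iterations = ceil(623/58) = 11

11


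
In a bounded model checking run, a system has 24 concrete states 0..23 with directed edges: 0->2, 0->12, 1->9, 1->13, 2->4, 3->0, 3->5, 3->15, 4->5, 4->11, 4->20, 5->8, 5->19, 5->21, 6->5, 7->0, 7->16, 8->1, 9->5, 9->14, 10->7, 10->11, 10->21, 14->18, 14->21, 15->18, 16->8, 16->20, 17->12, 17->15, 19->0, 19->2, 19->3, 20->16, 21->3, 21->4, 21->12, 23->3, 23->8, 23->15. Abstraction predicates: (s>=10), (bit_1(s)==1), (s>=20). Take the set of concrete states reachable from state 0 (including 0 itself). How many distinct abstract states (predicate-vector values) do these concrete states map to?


BFS from 0:
Concrete reachable: {0, 1, 2, 3, 4, 5, 8, 9, 11, 12, 13, 14, 15, 16, 18, 19, 20, 21}
Abstract via predicates (s>=10), (bit_1(s)==1), (s>=20):
  (0,0,0) <- {0, 1, 4, 5, 8, 9}
  (0,1,0) <- {2, 3}
  (1,0,0) <- {12, 13, 16}
  (1,0,1) <- {20, 21}
  (1,1,0) <- {11, 14, 15, 18, 19}
Distinct abstract states = 5

5


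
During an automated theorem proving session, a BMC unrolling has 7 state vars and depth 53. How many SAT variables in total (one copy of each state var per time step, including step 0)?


BMC unrolls to depth k, creating one copy of each state var for steps 0..k.
Step count = 53 + 1 = 54 (steps 0 through 53)
Vars per step = 7
Total = 7 * 54 = 378

378


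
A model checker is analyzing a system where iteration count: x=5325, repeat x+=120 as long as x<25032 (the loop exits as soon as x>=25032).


Step 1: x goes from 5325 toward 25032 by 120; the body runs while x<25032, so iterations = ceil((bound-start)/step)
Step 2: Distance=19707
Step 3: ceil(19707/120)=165

165


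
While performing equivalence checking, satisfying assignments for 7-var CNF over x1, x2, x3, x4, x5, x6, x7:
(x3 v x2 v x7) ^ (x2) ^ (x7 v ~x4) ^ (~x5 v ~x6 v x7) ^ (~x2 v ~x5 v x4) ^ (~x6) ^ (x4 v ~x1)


CNF with 7 clauses over 7 vars (128 assignments).
An assignment satisfies CNF iff every clause has >=1 true literal.
Check each row (bits = x1,x2,x3,x4,x5,x6,x7; clause T/F shown):
  row 0 [0000000]: clauses=FFTTTTT -> 0
  row 1 [0000001]: clauses=TFTTTTT -> 0
  row 2 [0000010]: clauses=FFTTTFT -> 0
  row 3 [0000011]: clauses=TFTTTFT -> 0
  row 4 [0000100]: clauses=FFTTTTT -> 0
  (every remaining row is evaluated the same way; all 128 results are listed next)
Full result column, 8 rows per line (x1,x2,x3,x4 fixed per line; x5,x6,x7 runs 000..111 left to right):
  rows 0-7 [x1,x2,x3,x4=0000]: 00000000  (ones: 0)
  rows 8-15 [x1,x2,x3,x4=0001]: 00000000  (ones: 0)
  rows 16-23 [x1,x2,x3,x4=0010]: 00000000  (ones: 0)
  rows 24-31 [x1,x2,x3,x4=0011]: 00000000  (ones: 0)
  rows 32-39 [x1,x2,x3,x4=0100]: 11000000  (ones: 2)
  rows 40-47 [x1,x2,x3,x4=0101]: 01000100  (ones: 2)
  rows 48-55 [x1,x2,x3,x4=0110]: 11000000  (ones: 2)
  rows 56-63 [x1,x2,x3,x4=0111]: 01000100  (ones: 2)
  rows 64-71 [x1,x2,x3,x4=1000]: 00000000  (ones: 0)
  rows 72-79 [x1,x2,x3,x4=1001]: 00000000  (ones: 0)
  rows 80-87 [x1,x2,x3,x4=1010]: 00000000  (ones: 0)
  rows 88-95 [x1,x2,x3,x4=1011]: 00000000  (ones: 0)
  rows 96-103 [x1,x2,x3,x4=1100]: 00000000  (ones: 0)
  rows 104-111 [x1,x2,x3,x4=1101]: 01000100  (ones: 2)
  rows 112-119 [x1,x2,x3,x4=1110]: 00000000  (ones: 0)
  rows 120-127 [x1,x2,x3,x4=1111]: 01000100  (ones: 2)
Satisfying assignments = 0+0+0+0+2+2+2+2+0+0+0+0+0+2+0+2 = 12

12


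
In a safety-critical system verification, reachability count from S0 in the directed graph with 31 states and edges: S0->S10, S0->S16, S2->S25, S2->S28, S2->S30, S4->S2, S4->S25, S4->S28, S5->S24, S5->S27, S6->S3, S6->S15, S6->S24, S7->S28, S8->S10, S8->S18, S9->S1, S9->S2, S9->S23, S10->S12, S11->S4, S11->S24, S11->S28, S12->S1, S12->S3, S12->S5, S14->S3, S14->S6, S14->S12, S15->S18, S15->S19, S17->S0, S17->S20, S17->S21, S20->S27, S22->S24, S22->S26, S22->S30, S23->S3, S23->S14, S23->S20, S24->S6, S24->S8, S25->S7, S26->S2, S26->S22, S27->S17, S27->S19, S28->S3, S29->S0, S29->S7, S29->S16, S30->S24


BFS from S0:
  layer 0: {S0}
  layer 1: {S10, S16}
  layer 2: {S12}
  layer 3: {S1, S3, S5}
  layer 4: {S24, S27}
  layer 5: {S6, S8, S17, S19}
  layer 6: {S15, S18, S20, S21}
Reachable set: {S0, S1, S3, S5, S6, S8, S10, S12, S15, S16, S17, S18, S19, S20, S21, S24, S27}
Count = 17

17


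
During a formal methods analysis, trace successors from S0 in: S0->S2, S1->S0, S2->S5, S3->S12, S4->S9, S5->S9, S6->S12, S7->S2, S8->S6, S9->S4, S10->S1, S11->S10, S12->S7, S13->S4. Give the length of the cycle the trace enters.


Trace from S0 until a state repeats:
  S0 -> S2 -> S5 -> S9 -> S4 -> S9
S9 first seen at step 3, revisited at step 5.
Cycle length = 5 - 3 = 2

2


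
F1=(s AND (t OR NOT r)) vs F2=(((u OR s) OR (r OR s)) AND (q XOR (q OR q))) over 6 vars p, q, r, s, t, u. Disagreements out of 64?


F1 = (s AND (t OR NOT r))
F2 = (((u OR s) OR (r OR s)) AND (q XOR (q OR q)))
Evaluate both on each of 64 rows (bits = p,q,r,s,t,u):
  row 0 [000000]: F1=0 F2=0 -> 0
  row 1 [000001]: F1=0 F2=0 -> 0
  row 2 [000010]: F1=0 F2=0 -> 0
  row 3 [000011]: F1=0 F2=0 -> 0
  row 4 [000100]: F1=1 F2=0 (differ) -> 1
  (every remaining row is evaluated the same way; all 64 results are listed next)
Full result column, 8 rows per line (p,q,r fixed per line; s,t,u runs 000..111 left to right):
  rows 0-7 [p,q,r=000]: 00001111  (ones: 4)
  rows 8-15 [p,q,r=001]: 00000011  (ones: 2)
  rows 16-23 [p,q,r=010]: 00001111  (ones: 4)
  rows 24-31 [p,q,r=011]: 00000011  (ones: 2)
  rows 32-39 [p,q,r=100]: 00001111  (ones: 4)
  rows 40-47 [p,q,r=101]: 00000011  (ones: 2)
  rows 48-55 [p,q,r=110]: 00001111  (ones: 4)
  rows 56-63 [p,q,r=111]: 00000011  (ones: 2)
Disagreements = 4+2+4+2+4+2+4+2 = 24

24


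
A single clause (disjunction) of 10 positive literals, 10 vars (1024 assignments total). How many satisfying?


Step 1: Total=2^10=1024
Step 2: Unsat when all 10 false: 2^0=1
Step 3: Sat=1024-1=1023

1023


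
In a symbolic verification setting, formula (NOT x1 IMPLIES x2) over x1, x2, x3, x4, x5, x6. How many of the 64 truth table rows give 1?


Formula: (NOT x1 IMPLIES x2) over 6 vars (64 rows)
Evaluate each row (x1, x2, x3, x4, x5, x6 as bits, MSB first):
  row 0 [000000]: (NOT 0 IMPLIES 0) -> 0
  row 1 [000001]: (NOT 0 IMPLIES 0) -> 0
  row 2 [000010]: (NOT 0 IMPLIES 0) -> 0
  row 3 [000011]: (NOT 0 IMPLIES 0) -> 0
  row 4 [000100]: (NOT 0 IMPLIES 0) -> 0
  (every remaining row is evaluated the same way; all 64 results are listed next)
Full result column, 8 rows per line (x1,x2,x3 fixed per line; x4,x5,x6 runs 000..111 left to right):
  rows 0-7 [x1,x2,x3=000]: 00000000  (ones: 0)
  rows 8-15 [x1,x2,x3=001]: 00000000  (ones: 0)
  rows 16-23 [x1,x2,x3=010]: 11111111  (ones: 8)
  rows 24-31 [x1,x2,x3=011]: 11111111  (ones: 8)
  rows 32-39 [x1,x2,x3=100]: 11111111  (ones: 8)
  rows 40-47 [x1,x2,x3=101]: 11111111  (ones: 8)
  rows 48-55 [x1,x2,x3=110]: 11111111  (ones: 8)
  rows 56-63 [x1,x2,x3=111]: 11111111  (ones: 8)
Count of 1-rows = 0+0+8+8+8+8+8+8 = 48

48


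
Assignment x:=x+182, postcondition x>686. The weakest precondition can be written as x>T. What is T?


Formula: wp(x:=E, P) = P[E/x] (substitute E for x in postcondition)
Step 1: Postcondition: x>686
Step 2: Substitute x+182 for x: x+182>686
Step 3: Solve for x: x > 686-182 = 504

504


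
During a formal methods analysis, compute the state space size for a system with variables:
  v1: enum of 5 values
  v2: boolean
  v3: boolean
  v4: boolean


State space = product of domain sizes of all variables.
Domain sizes:
  v1 (enum of 5 values): 5
  v2 (boolean): 2
  v3 (boolean): 2
  v4 (boolean): 2
Product = 5 * 2 * 2 * 2 = 40

40


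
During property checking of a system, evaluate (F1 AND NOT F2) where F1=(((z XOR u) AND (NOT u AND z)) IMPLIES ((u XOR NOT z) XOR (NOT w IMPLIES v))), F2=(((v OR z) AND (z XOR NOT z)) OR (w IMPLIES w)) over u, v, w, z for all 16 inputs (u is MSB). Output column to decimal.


F1 = (((z XOR u) AND (NOT u AND z)) IMPLIES ((u XOR NOT z) XOR (NOT w IMPLIES v)))
F2 = (((v OR z) AND (z XOR NOT z)) OR (w IMPLIES w))
Counterexample to F1=>F2 is where F1=1 and F2=0.
Evaluate each row (bits = u,v,w,z, MSB first):
  row 0 [0000]: F1=1 F2=1 -> F1&~F2 -> 0
  row 1 [0001]: F1=0 F2=1 -> F1&~F2 -> 0
  row 2 [0010]: F1=1 F2=1 -> F1&~F2 -> 0
  row 3 [0011]: F1=1 F2=1 -> F1&~F2 -> 0
  row 4 [0100]: F1=1 F2=1 -> F1&~F2 -> 0
  row 5 [0101]: F1=1 F2=1 -> F1&~F2 -> 0
  row 6 [0110]: F1=1 F2=1 -> F1&~F2 -> 0
  row 7 [0111]: F1=1 F2=1 -> F1&~F2 -> 0
  row 8 [1000]: F1=1 F2=1 -> F1&~F2 -> 0
  row 9 [1001]: F1=1 F2=1 -> F1&~F2 -> 0
  row 10 [1010]: F1=1 F2=1 -> F1&~F2 -> 0
  row 11 [1011]: F1=1 F2=1 -> F1&~F2 -> 0
  row 12 [1100]: F1=1 F2=1 -> F1&~F2 -> 0
  row 13 [1101]: F1=1 F2=1 -> F1&~F2 -> 0
  row 14 [1110]: F1=1 F2=1 -> F1&~F2 -> 0
  row 15 [1111]: F1=1 F2=1 -> F1&~F2 -> 0
Full result column, 4 rows per line (u,v fixed per line; w,z runs 00..11 left to right):
  rows 0-3 [u,v=00]: 0000  = hex 0
  rows 4-7 [u,v=01]: 0000  = hex 0
  rows 8-11 [u,v=10]: 0000  = hex 0
  rows 12-15 [u,v=11]: 0000  = hex 0
Counterexample vector (row 0 .. row 15) = 0000000000000000
Output column grouped in 4s = 0000 0000 0000 0000 = 0x0000
Convert to decimal digit by digit (value = value*16 + digit):
  0 -> 0
  0*16 + 0 = 0
  0*16 + 0 = 0
  0*16 + 0 = 0
Decimal = 0

0


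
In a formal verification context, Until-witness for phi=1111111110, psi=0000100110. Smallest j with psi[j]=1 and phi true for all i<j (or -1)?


(phi U psi) at 0: need smallest j with psi[j]=1 and phi[i]=1 for all i in [0,j).
Scan from step 0:
  step 0: phi=1, psi=0 -> continue
  step 1: phi=1, psi=0 -> continue
  step 2: phi=1, psi=0 -> continue
  step 3: phi=1, psi=0 -> continue
  step 4: psi=1 and phi held for [0,4) -> witness found
Witness step = 4

4


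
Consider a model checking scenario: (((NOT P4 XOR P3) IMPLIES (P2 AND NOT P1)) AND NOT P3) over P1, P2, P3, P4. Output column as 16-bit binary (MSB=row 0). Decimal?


Formula: (((NOT P4 XOR P3) IMPLIES (P2 AND NOT P1)) AND NOT P3) over P1, P2, P3, P4 (16 rows)
Evaluate each row (bits = P1,P2,P3,P4, MSB first):
  row 0 [0000]: (((NOT 0 XOR 0) IMPLIES (0 AND NOT 0)) AND NOT 0) -> 0
  row 1 [0001]: (((NOT 1 XOR 0) IMPLIES (0 AND NOT 0)) AND NOT 0) -> 1
  row 2 [0010]: (((NOT 0 XOR 1) IMPLIES (0 AND NOT 0)) AND NOT 1) -> 0
  row 3 [0011]: (((NOT 1 XOR 1) IMPLIES (0 AND NOT 0)) AND NOT 1) -> 0
  row 4 [0100]: (((NOT 0 XOR 0) IMPLIES (1 AND NOT 0)) AND NOT 0) -> 1
  row 5 [0101]: (((NOT 1 XOR 0) IMPLIES (1 AND NOT 0)) AND NOT 0) -> 1
  row 6 [0110]: (((NOT 0 XOR 1) IMPLIES (1 AND NOT 0)) AND NOT 1) -> 0
  row 7 [0111]: (((NOT 1 XOR 1) IMPLIES (1 AND NOT 0)) AND NOT 1) -> 0
  row 8 [1000]: (((NOT 0 XOR 0) IMPLIES (0 AND NOT 1)) AND NOT 0) -> 0
  row 9 [1001]: (((NOT 1 XOR 0) IMPLIES (0 AND NOT 1)) AND NOT 0) -> 1
  row 10 [1010]: (((NOT 0 XOR 1) IMPLIES (0 AND NOT 1)) AND NOT 1) -> 0
  row 11 [1011]: (((NOT 1 XOR 1) IMPLIES (0 AND NOT 1)) AND NOT 1) -> 0
  row 12 [1100]: (((NOT 0 XOR 0) IMPLIES (1 AND NOT 1)) AND NOT 0) -> 0
  row 13 [1101]: (((NOT 1 XOR 0) IMPLIES (1 AND NOT 1)) AND NOT 0) -> 1
  row 14 [1110]: (((NOT 0 XOR 1) IMPLIES (1 AND NOT 1)) AND NOT 1) -> 0
  row 15 [1111]: (((NOT 1 XOR 1) IMPLIES (1 AND NOT 1)) AND NOT 1) -> 0
Full result column, 4 rows per line (P1,P2 fixed per line; P3,P4 runs 00..11 left to right):
  rows 0-3 [P1,P2=00]: 0100  = hex 4
  rows 4-7 [P1,P2=01]: 1100  = hex C
  rows 8-11 [P1,P2=10]: 0100  = hex 4
  rows 12-15 [P1,P2=11]: 0100  = hex 4
Output column (row 0 .. row 15) = 0100110001000100
Output column grouped in 4s = 0100 1100 0100 0100 = 0x4C44
Convert to decimal digit by digit (value = value*16 + digit):
  4 -> 4
  4*16 + 12 (C) = 76
  76*16 + 4 = 1220
  1220*16 + 4 = 19524
Decimal = 19524

19524


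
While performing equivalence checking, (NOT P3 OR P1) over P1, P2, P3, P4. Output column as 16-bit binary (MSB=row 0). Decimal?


Formula: (NOT P3 OR P1) over P1, P2, P3, P4 (16 rows)
Evaluate each row (bits = P1,P2,P3,P4, MSB first):
  row 0 [0000]: (NOT 0 OR 0) -> 1
  row 1 [0001]: (NOT 0 OR 0) -> 1
  row 2 [0010]: (NOT 1 OR 0) -> 0
  row 3 [0011]: (NOT 1 OR 0) -> 0
  row 4 [0100]: (NOT 0 OR 0) -> 1
  row 5 [0101]: (NOT 0 OR 0) -> 1
  row 6 [0110]: (NOT 1 OR 0) -> 0
  row 7 [0111]: (NOT 1 OR 0) -> 0
  row 8 [1000]: (NOT 0 OR 1) -> 1
  row 9 [1001]: (NOT 0 OR 1) -> 1
  row 10 [1010]: (NOT 1 OR 1) -> 1
  row 11 [1011]: (NOT 1 OR 1) -> 1
  row 12 [1100]: (NOT 0 OR 1) -> 1
  row 13 [1101]: (NOT 0 OR 1) -> 1
  row 14 [1110]: (NOT 1 OR 1) -> 1
  row 15 [1111]: (NOT 1 OR 1) -> 1
Full result column, 4 rows per line (P1,P2 fixed per line; P3,P4 runs 00..11 left to right):
  rows 0-3 [P1,P2=00]: 1100  = hex C
  rows 4-7 [P1,P2=01]: 1100  = hex C
  rows 8-11 [P1,P2=10]: 1111  = hex F
  rows 12-15 [P1,P2=11]: 1111  = hex F
Output column (row 0 .. row 15) = 1100110011111111
Output column grouped in 4s = 1100 1100 1111 1111 = 0xCCFF
Convert to decimal digit by digit (value = value*16 + digit):
  C -> 12
  12*16 + 12 (C) = 204
  204*16 + 15 (F) = 3279
  3279*16 + 15 (F) = 52479
Decimal = 52479

52479


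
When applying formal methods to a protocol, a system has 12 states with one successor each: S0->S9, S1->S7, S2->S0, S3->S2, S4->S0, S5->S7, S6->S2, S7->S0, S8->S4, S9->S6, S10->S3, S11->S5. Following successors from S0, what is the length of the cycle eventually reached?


Trace from S0 until a state repeats:
  S0 -> S9 -> S6 -> S2 -> S0
S0 first seen at step 0, revisited at step 4.
Cycle length = 4 - 0 = 4

4


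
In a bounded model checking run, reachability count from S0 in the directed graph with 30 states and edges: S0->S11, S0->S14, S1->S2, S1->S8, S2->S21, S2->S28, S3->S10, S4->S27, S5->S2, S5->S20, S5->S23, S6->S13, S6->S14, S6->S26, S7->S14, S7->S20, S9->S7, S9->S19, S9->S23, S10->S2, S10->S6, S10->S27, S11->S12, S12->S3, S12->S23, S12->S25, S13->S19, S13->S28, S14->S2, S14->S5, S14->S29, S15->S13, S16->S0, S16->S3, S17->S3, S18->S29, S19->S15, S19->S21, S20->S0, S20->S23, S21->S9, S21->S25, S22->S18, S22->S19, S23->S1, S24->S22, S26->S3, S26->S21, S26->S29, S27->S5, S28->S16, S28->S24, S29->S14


BFS from S0:
  layer 0: {S0}
  layer 1: {S11, S14}
  layer 2: {S2, S5, S12, S29}
  layer 3: {S3, S20, S21, S23, S25, S28}
  layer 4: {S1, S9, S10, S16, S24}
  layer 5: {S6, S7, S8, S19, S22, S27}
  layer 6: {S13, S15, S18, S26}
Reachable set: {S0, S1, S2, S3, S5, S6, S7, S8, S9, S10, S11, S12, S13, S14, S15, S16, S18, S19, S20, S21, S22, S23, S24, S25, S26, S27, S28, S29}
Count = 28

28


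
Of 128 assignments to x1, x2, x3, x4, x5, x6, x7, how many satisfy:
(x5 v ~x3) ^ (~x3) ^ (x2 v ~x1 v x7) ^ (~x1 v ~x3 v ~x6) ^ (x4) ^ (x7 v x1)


CNF with 6 clauses over 7 vars (128 assignments).
An assignment satisfies CNF iff every clause has >=1 true literal.
Check each row (bits = x1,x2,x3,x4,x5,x6,x7; clause T/F shown):
  row 0 [0000000]: clauses=TTTTFF -> 0
  row 1 [0000001]: clauses=TTTTFT -> 0
  row 2 [0000010]: clauses=TTTTFF -> 0
  row 3 [0000011]: clauses=TTTTFT -> 0
  row 4 [0000100]: clauses=TTTTFF -> 0
  (every remaining row is evaluated the same way; all 128 results are listed next)
Full result column, 8 rows per line (x1,x2,x3,x4 fixed per line; x5,x6,x7 runs 000..111 left to right):
  rows 0-7 [x1,x2,x3,x4=0000]: 00000000  (ones: 0)
  rows 8-15 [x1,x2,x3,x4=0001]: 01010101  (ones: 4)
  rows 16-23 [x1,x2,x3,x4=0010]: 00000000  (ones: 0)
  rows 24-31 [x1,x2,x3,x4=0011]: 00000000  (ones: 0)
  rows 32-39 [x1,x2,x3,x4=0100]: 00000000  (ones: 0)
  rows 40-47 [x1,x2,x3,x4=0101]: 01010101  (ones: 4)
  rows 48-55 [x1,x2,x3,x4=0110]: 00000000  (ones: 0)
  rows 56-63 [x1,x2,x3,x4=0111]: 00000000  (ones: 0)
  rows 64-71 [x1,x2,x3,x4=1000]: 00000000  (ones: 0)
  rows 72-79 [x1,x2,x3,x4=1001]: 01010101  (ones: 4)
  rows 80-87 [x1,x2,x3,x4=1010]: 00000000  (ones: 0)
  rows 88-95 [x1,x2,x3,x4=1011]: 00000000  (ones: 0)
  rows 96-103 [x1,x2,x3,x4=1100]: 00000000  (ones: 0)
  rows 104-111 [x1,x2,x3,x4=1101]: 11111111  (ones: 8)
  rows 112-119 [x1,x2,x3,x4=1110]: 00000000  (ones: 0)
  rows 120-127 [x1,x2,x3,x4=1111]: 00000000  (ones: 0)
Satisfying assignments = 0+4+0+0+0+4+0+0+0+4+0+0+0+8+0+0 = 20

20


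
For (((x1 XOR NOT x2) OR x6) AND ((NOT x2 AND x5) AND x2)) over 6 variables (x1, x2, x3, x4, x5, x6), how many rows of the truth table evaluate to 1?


Formula: (((x1 XOR NOT x2) OR x6) AND ((NOT x2 AND x5) AND x2)) over 6 vars (64 rows)
Evaluate each row (x1, x2, x3, x4, x5, x6 as bits, MSB first):
  row 0 [000000]: (((0 XOR NOT 0) OR 0) AND ((NOT 0 AND 0) AND 0)) -> 0
  row 1 [000001]: (((0 XOR NOT 0) OR 1) AND ((NOT 0 AND 0) AND 0)) -> 0
  row 2 [000010]: (((0 XOR NOT 0) OR 0) AND ((NOT 0 AND 1) AND 0)) -> 0
  row 3 [000011]: (((0 XOR NOT 0) OR 1) AND ((NOT 0 AND 1) AND 0)) -> 0
  row 4 [000100]: (((0 XOR NOT 0) OR 0) AND ((NOT 0 AND 0) AND 0)) -> 0
  (every remaining row is evaluated the same way; all 64 results are listed next)
Full result column, 8 rows per line (x1,x2,x3 fixed per line; x4,x5,x6 runs 000..111 left to right):
  rows 0-7 [x1,x2,x3=000]: 00000000  (ones: 0)
  rows 8-15 [x1,x2,x3=001]: 00000000  (ones: 0)
  rows 16-23 [x1,x2,x3=010]: 00000000  (ones: 0)
  rows 24-31 [x1,x2,x3=011]: 00000000  (ones: 0)
  rows 32-39 [x1,x2,x3=100]: 00000000  (ones: 0)
  rows 40-47 [x1,x2,x3=101]: 00000000  (ones: 0)
  rows 48-55 [x1,x2,x3=110]: 00000000  (ones: 0)
  rows 56-63 [x1,x2,x3=111]: 00000000  (ones: 0)
Count of 1-rows = 0+0+0+0+0+0+0+0 = 0

0


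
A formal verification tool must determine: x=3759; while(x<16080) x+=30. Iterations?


Step 1: x goes from 3759 toward 16080 by 30; the body runs while x<16080, so iterations = ceil((bound-start)/step)
Step 2: Distance=12321
Step 3: ceil(12321/30)=411

411


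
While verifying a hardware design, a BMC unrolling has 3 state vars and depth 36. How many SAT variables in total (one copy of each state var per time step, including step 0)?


BMC unrolls to depth k, creating one copy of each state var for steps 0..k.
Step count = 36 + 1 = 37 (steps 0 through 36)
Vars per step = 3
Total = 3 * 37 = 111

111


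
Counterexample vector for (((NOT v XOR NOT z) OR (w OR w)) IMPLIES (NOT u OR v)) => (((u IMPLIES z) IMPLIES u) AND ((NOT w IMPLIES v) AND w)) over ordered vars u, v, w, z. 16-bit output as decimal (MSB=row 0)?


F1 = (((NOT v XOR NOT z) OR (w OR w)) IMPLIES (NOT u OR v))
F2 = (((u IMPLIES z) IMPLIES u) AND ((NOT w IMPLIES v) AND w))
Counterexample to F1=>F2 is where F1=1 and F2=0.
Evaluate each row (bits = u,v,w,z, MSB first):
  row 0 [0000]: F1=1 F2=0 -> F1&~F2 -> 1
  row 1 [0001]: F1=1 F2=0 -> F1&~F2 -> 1
  row 2 [0010]: F1=1 F2=0 -> F1&~F2 -> 1
  row 3 [0011]: F1=1 F2=0 -> F1&~F2 -> 1
  row 4 [0100]: F1=1 F2=0 -> F1&~F2 -> 1
  row 5 [0101]: F1=1 F2=0 -> F1&~F2 -> 1
  row 6 [0110]: F1=1 F2=0 -> F1&~F2 -> 1
  row 7 [0111]: F1=1 F2=0 -> F1&~F2 -> 1
  row 8 [1000]: F1=1 F2=0 -> F1&~F2 -> 1
  row 9 [1001]: F1=0 F2=0 -> F1&~F2 -> 0
  row 10 [1010]: F1=0 F2=1 -> F1&~F2 -> 0
  row 11 [1011]: F1=0 F2=1 -> F1&~F2 -> 0
  row 12 [1100]: F1=1 F2=0 -> F1&~F2 -> 1
  row 13 [1101]: F1=1 F2=0 -> F1&~F2 -> 1
  row 14 [1110]: F1=1 F2=1 -> F1&~F2 -> 0
  row 15 [1111]: F1=1 F2=1 -> F1&~F2 -> 0
Full result column, 4 rows per line (u,v fixed per line; w,z runs 00..11 left to right):
  rows 0-3 [u,v=00]: 1111  = hex F
  rows 4-7 [u,v=01]: 1111  = hex F
  rows 8-11 [u,v=10]: 1000  = hex 8
  rows 12-15 [u,v=11]: 1100  = hex C
Counterexample vector (row 0 .. row 15) = 1111111110001100
Output column grouped in 4s = 1111 1111 1000 1100 = 0xFF8C
Convert to decimal digit by digit (value = value*16 + digit):
  F -> 15
  15*16 + 15 (F) = 255
  255*16 + 8 = 4088
  4088*16 + 12 (C) = 65420
Decimal = 65420

65420


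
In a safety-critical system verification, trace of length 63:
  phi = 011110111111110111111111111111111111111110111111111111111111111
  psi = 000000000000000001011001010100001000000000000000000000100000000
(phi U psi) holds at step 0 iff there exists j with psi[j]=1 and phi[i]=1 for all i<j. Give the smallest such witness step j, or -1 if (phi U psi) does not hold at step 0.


(phi U psi) at 0: need smallest j with psi[j]=1 and phi[i]=1 for all i in [0,j).
Scan from step 0:
  step 0: phi=0 -> phi-prefix broken from here
  step 17: psi=1 but phi already failed -> not a witness
  step 19: psi=1 but phi already failed -> not a witness
  step 20: psi=1 but phi already failed -> not a witness
  step 23: psi=1 but phi already failed -> not a witness
  step 25: psi=1 but phi already failed -> not a witness
  step 27: psi=1 but phi already failed -> not a witness
  step 32: psi=1 but phi already failed -> not a witness
  step 54: psi=1 but phi already failed -> not a witness
  end of trace: no witness -> -1
Witness step = -1

-1


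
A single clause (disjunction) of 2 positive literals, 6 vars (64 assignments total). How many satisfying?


Step 1: Total=2^6=64
Step 2: Unsat when all 2 false: 2^4=16
Step 3: Sat=64-16=48

48


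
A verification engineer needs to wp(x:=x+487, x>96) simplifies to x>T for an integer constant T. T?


Formula: wp(x:=E, P) = P[E/x] (substitute E for x in postcondition)
Step 1: Postcondition: x>96
Step 2: Substitute x+487 for x: x+487>96
Step 3: Solve for x: x > 96-487 = -391

-391


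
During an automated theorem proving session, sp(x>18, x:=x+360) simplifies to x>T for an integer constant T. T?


Formula: sp(P, x:=E) = exists old_x. (x = E[old_x/x]) AND P[old_x/x] (old_x is the value of x before the assignment; eliminate old_x by solving x = E[old_x/x] for old_x)
Step 1: Precondition P: x>18, i.e. old_x > 18
Step 2: Assignment gives x = old_x + 360, so old_x = x - 360
Step 3: Substitute into P: x - 360 > 18
Step 4: Simplify: x > 18+360 = 378

378


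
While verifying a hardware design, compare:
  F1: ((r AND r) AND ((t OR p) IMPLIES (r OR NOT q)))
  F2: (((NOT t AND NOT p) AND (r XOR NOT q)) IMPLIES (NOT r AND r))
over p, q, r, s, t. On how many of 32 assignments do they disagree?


F1 = ((r AND r) AND ((t OR p) IMPLIES (r OR NOT q)))
F2 = (((NOT t AND NOT p) AND (r XOR NOT q)) IMPLIES (NOT r AND r))
Evaluate both on each of 32 rows (bits = p,q,r,s,t):
  row 0 [00000]: F1=0 F2=0 -> 0
  row 1 [00001]: F1=0 F2=1 (differ) -> 1
  row 2 [00010]: F1=0 F2=0 -> 0
  row 3 [00011]: F1=0 F2=1 (differ) -> 1
  row 4 [00100]: F1=1 F2=1 -> 0
  row 5 [00101]: F1=1 F2=1 -> 0
  row 6 [00110]: F1=1 F2=1 -> 0
  row 7 [00111]: F1=1 F2=1 -> 0
  row 8 [01000]: F1=0 F2=1 (differ) -> 1
  row 9 [01001]: F1=0 F2=1 (differ) -> 1
  row 10 [01010]: F1=0 F2=1 (differ) -> 1
  row 11 [01011]: F1=0 F2=1 (differ) -> 1
  row 12 [01100]: F1=1 F2=0 (differ) -> 1
  row 13 [01101]: F1=1 F2=1 -> 0
  row 14 [01110]: F1=1 F2=0 (differ) -> 1
  row 15 [01111]: F1=1 F2=1 -> 0
  row 16 [10000]: F1=0 F2=1 (differ) -> 1
  row 17 [10001]: F1=0 F2=1 (differ) -> 1
  row 18 [10010]: F1=0 F2=1 (differ) -> 1
  row 19 [10011]: F1=0 F2=1 (differ) -> 1
  row 20 [10100]: F1=1 F2=1 -> 0
  row 21 [10101]: F1=1 F2=1 -> 0
  row 22 [10110]: F1=1 F2=1 -> 0
  row 23 [10111]: F1=1 F2=1 -> 0
  row 24 [11000]: F1=0 F2=1 (differ) -> 1
  row 25 [11001]: F1=0 F2=1 (differ) -> 1
  row 26 [11010]: F1=0 F2=1 (differ) -> 1
  row 27 [11011]: F1=0 F2=1 (differ) -> 1
  row 28 [11100]: F1=1 F2=1 -> 0
  row 29 [11101]: F1=1 F2=1 -> 0
  row 30 [11110]: F1=1 F2=1 -> 0
  row 31 [11111]: F1=1 F2=1 -> 0
Full result column, 8 rows per line (p,q fixed per line; r,s,t runs 000..111 left to right):
  rows 0-7 [p,q=00]: 01010000  (ones: 2)
  rows 8-15 [p,q=01]: 11111010  (ones: 6)
  rows 16-23 [p,q=10]: 11110000  (ones: 4)
  rows 24-31 [p,q=11]: 11110000  (ones: 4)
Disagreements = 2+6+4+4 = 16

16


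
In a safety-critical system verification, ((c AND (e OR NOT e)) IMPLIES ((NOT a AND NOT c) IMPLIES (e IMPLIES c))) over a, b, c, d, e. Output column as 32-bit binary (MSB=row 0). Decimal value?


Formula: ((c AND (e OR NOT e)) IMPLIES ((NOT a AND NOT c) IMPLIES (e IMPLIES c))) over a, b, c, d, e (32 rows)
Evaluate each row (bits = a,b,c,d,e, MSB first):
  row 0 [00000]: ((0 AND (0 OR NOT 0)) IMPLIES ((NOT 0 AND NOT 0) IMPLIES (0 IMPLIES 0))) -> 1
  row 1 [00001]: ((0 AND (1 OR NOT 1)) IMPLIES ((NOT 0 AND NOT 0) IMPLIES (1 IMPLIES 0))) -> 1
  row 2 [00010]: ((0 AND (0 OR NOT 0)) IMPLIES ((NOT 0 AND NOT 0) IMPLIES (0 IMPLIES 0))) -> 1
  row 3 [00011]: ((0 AND (1 OR NOT 1)) IMPLIES ((NOT 0 AND NOT 0) IMPLIES (1 IMPLIES 0))) -> 1
  row 4 [00100]: ((1 AND (0 OR NOT 0)) IMPLIES ((NOT 0 AND NOT 1) IMPLIES (0 IMPLIES 1))) -> 1
  row 5 [00101]: ((1 AND (1 OR NOT 1)) IMPLIES ((NOT 0 AND NOT 1) IMPLIES (1 IMPLIES 1))) -> 1
  row 6 [00110]: ((1 AND (0 OR NOT 0)) IMPLIES ((NOT 0 AND NOT 1) IMPLIES (0 IMPLIES 1))) -> 1
  row 7 [00111]: ((1 AND (1 OR NOT 1)) IMPLIES ((NOT 0 AND NOT 1) IMPLIES (1 IMPLIES 1))) -> 1
  row 8 [01000]: ((0 AND (0 OR NOT 0)) IMPLIES ((NOT 0 AND NOT 0) IMPLIES (0 IMPLIES 0))) -> 1
  row 9 [01001]: ((0 AND (1 OR NOT 1)) IMPLIES ((NOT 0 AND NOT 0) IMPLIES (1 IMPLIES 0))) -> 1
  row 10 [01010]: ((0 AND (0 OR NOT 0)) IMPLIES ((NOT 0 AND NOT 0) IMPLIES (0 IMPLIES 0))) -> 1
  row 11 [01011]: ((0 AND (1 OR NOT 1)) IMPLIES ((NOT 0 AND NOT 0) IMPLIES (1 IMPLIES 0))) -> 1
  row 12 [01100]: ((1 AND (0 OR NOT 0)) IMPLIES ((NOT 0 AND NOT 1) IMPLIES (0 IMPLIES 1))) -> 1
  row 13 [01101]: ((1 AND (1 OR NOT 1)) IMPLIES ((NOT 0 AND NOT 1) IMPLIES (1 IMPLIES 1))) -> 1
  row 14 [01110]: ((1 AND (0 OR NOT 0)) IMPLIES ((NOT 0 AND NOT 1) IMPLIES (0 IMPLIES 1))) -> 1
  row 15 [01111]: ((1 AND (1 OR NOT 1)) IMPLIES ((NOT 0 AND NOT 1) IMPLIES (1 IMPLIES 1))) -> 1
  row 16 [10000]: ((0 AND (0 OR NOT 0)) IMPLIES ((NOT 1 AND NOT 0) IMPLIES (0 IMPLIES 0))) -> 1
  row 17 [10001]: ((0 AND (1 OR NOT 1)) IMPLIES ((NOT 1 AND NOT 0) IMPLIES (1 IMPLIES 0))) -> 1
  row 18 [10010]: ((0 AND (0 OR NOT 0)) IMPLIES ((NOT 1 AND NOT 0) IMPLIES (0 IMPLIES 0))) -> 1
  row 19 [10011]: ((0 AND (1 OR NOT 1)) IMPLIES ((NOT 1 AND NOT 0) IMPLIES (1 IMPLIES 0))) -> 1
  row 20 [10100]: ((1 AND (0 OR NOT 0)) IMPLIES ((NOT 1 AND NOT 1) IMPLIES (0 IMPLIES 1))) -> 1
  row 21 [10101]: ((1 AND (1 OR NOT 1)) IMPLIES ((NOT 1 AND NOT 1) IMPLIES (1 IMPLIES 1))) -> 1
  row 22 [10110]: ((1 AND (0 OR NOT 0)) IMPLIES ((NOT 1 AND NOT 1) IMPLIES (0 IMPLIES 1))) -> 1
  row 23 [10111]: ((1 AND (1 OR NOT 1)) IMPLIES ((NOT 1 AND NOT 1) IMPLIES (1 IMPLIES 1))) -> 1
  row 24 [11000]: ((0 AND (0 OR NOT 0)) IMPLIES ((NOT 1 AND NOT 0) IMPLIES (0 IMPLIES 0))) -> 1
  row 25 [11001]: ((0 AND (1 OR NOT 1)) IMPLIES ((NOT 1 AND NOT 0) IMPLIES (1 IMPLIES 0))) -> 1
  row 26 [11010]: ((0 AND (0 OR NOT 0)) IMPLIES ((NOT 1 AND NOT 0) IMPLIES (0 IMPLIES 0))) -> 1
  row 27 [11011]: ((0 AND (1 OR NOT 1)) IMPLIES ((NOT 1 AND NOT 0) IMPLIES (1 IMPLIES 0))) -> 1
  row 28 [11100]: ((1 AND (0 OR NOT 0)) IMPLIES ((NOT 1 AND NOT 1) IMPLIES (0 IMPLIES 1))) -> 1
  row 29 [11101]: ((1 AND (1 OR NOT 1)) IMPLIES ((NOT 1 AND NOT 1) IMPLIES (1 IMPLIES 1))) -> 1
  row 30 [11110]: ((1 AND (0 OR NOT 0)) IMPLIES ((NOT 1 AND NOT 1) IMPLIES (0 IMPLIES 1))) -> 1
  row 31 [11111]: ((1 AND (1 OR NOT 1)) IMPLIES ((NOT 1 AND NOT 1) IMPLIES (1 IMPLIES 1))) -> 1
Full result column, 4 rows per line (a,b,c fixed per line; d,e runs 00..11 left to right):
  rows 0-3 [a,b,c=000]: 1111  = hex F
  rows 4-7 [a,b,c=001]: 1111  = hex F
  rows 8-11 [a,b,c=010]: 1111  = hex F
  rows 12-15 [a,b,c=011]: 1111  = hex F
  rows 16-19 [a,b,c=100]: 1111  = hex F
  rows 20-23 [a,b,c=101]: 1111  = hex F
  rows 24-27 [a,b,c=110]: 1111  = hex F
  rows 28-31 [a,b,c=111]: 1111  = hex F
Output column (row 0 .. row 31) = 11111111111111111111111111111111
Output column grouped in 4s = 1111 1111 1111 1111 1111 1111 1111 1111 = 0xFFFFFFFF
Convert to decimal digit by digit (value = value*16 + digit):
  F -> 15
  15*16 + 15 (F) = 255
  255*16 + 15 (F) = 4095
  4095*16 + 15 (F) = 65535
  65535*16 + 15 (F) = 1048575
  1048575*16 + 15 (F) = 16777215
  16777215*16 + 15 (F) = 268435455
  268435455*16 + 15 (F) = 4294967295
Decimal = 4294967295

4294967295


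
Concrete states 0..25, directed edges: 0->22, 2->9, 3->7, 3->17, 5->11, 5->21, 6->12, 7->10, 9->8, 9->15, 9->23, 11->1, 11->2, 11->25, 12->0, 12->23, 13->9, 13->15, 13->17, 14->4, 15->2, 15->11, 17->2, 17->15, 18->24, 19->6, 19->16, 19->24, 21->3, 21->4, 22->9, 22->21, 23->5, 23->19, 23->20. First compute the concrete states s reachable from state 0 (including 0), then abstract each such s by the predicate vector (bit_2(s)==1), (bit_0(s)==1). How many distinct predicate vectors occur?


BFS from 0:
Concrete reachable: {0, 1, 2, 3, 4, 5, 6, 7, 8, 9, 10, 11, 12, 15, 16, 17, 19, 20, 21, 22, 23, 24, 25}
Abstract via predicates (bit_2(s)==1), (bit_0(s)==1):
  (0,0) <- {0, 2, 8, 10, 16, 24}
  (0,1) <- {1, 3, 9, 11, 17, 19, 25}
  (1,0) <- {4, 6, 12, 20, 22}
  (1,1) <- {5, 7, 15, 21, 23}
Distinct abstract states = 4

4


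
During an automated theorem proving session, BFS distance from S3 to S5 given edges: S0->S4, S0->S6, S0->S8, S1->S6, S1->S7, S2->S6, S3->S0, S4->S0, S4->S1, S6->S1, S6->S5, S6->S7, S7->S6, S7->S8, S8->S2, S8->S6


BFS layer-by-layer from S3:
  dist 0: {S3}
  dist 1: {S0}
  dist 2: {S4, S6, S8}
  dist 3: {S1, S2, S5, S7}
  -> S5 reached at distance 3
Shortest path length = 3

3


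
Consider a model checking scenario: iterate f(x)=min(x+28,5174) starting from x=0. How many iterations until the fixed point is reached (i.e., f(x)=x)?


Step 1: x=0, cap=5174, increment=28
Step 2: x grows by 28 each step until capped at 5174; fixed point is x=5174
Step 3: iterations = ceil(5174/28) = 185

185


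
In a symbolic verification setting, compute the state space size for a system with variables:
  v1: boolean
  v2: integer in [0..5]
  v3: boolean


State space = product of domain sizes of all variables.
Domain sizes:
  v1 (boolean): 2
  v2 (integer in [0..5]): 6
  v3 (boolean): 2
Product = 2 * 6 * 2 = 24

24


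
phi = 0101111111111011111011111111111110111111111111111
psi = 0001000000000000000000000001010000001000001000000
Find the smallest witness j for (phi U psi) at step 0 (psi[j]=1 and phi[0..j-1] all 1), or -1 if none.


(phi U psi) at 0: need smallest j with psi[j]=1 and phi[i]=1 for all i in [0,j).
Scan from step 0:
  step 0: phi=0 -> phi-prefix broken from here
  step 3: psi=1 but phi already failed -> not a witness
  step 27: psi=1 but phi already failed -> not a witness
  step 29: psi=1 but phi already failed -> not a witness
  step 36: psi=1 but phi already failed -> not a witness
  step 42: psi=1 but phi already failed -> not a witness
  end of trace: no witness -> -1
Witness step = -1

-1


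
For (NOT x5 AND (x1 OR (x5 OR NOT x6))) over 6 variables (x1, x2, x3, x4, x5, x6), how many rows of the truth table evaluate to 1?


Formula: (NOT x5 AND (x1 OR (x5 OR NOT x6))) over 6 vars (64 rows)
Evaluate each row (x1, x2, x3, x4, x5, x6 as bits, MSB first):
  row 0 [000000]: (NOT 0 AND (0 OR (0 OR NOT 0))) -> 1
  row 1 [000001]: (NOT 0 AND (0 OR (0 OR NOT 1))) -> 0
  row 2 [000010]: (NOT 1 AND (0 OR (1 OR NOT 0))) -> 0
  row 3 [000011]: (NOT 1 AND (0 OR (1 OR NOT 1))) -> 0
  row 4 [000100]: (NOT 0 AND (0 OR (0 OR NOT 0))) -> 1
  (every remaining row is evaluated the same way; all 64 results are listed next)
Full result column, 8 rows per line (x1,x2,x3 fixed per line; x4,x5,x6 runs 000..111 left to right):
  rows 0-7 [x1,x2,x3=000]: 10001000  (ones: 2)
  rows 8-15 [x1,x2,x3=001]: 10001000  (ones: 2)
  rows 16-23 [x1,x2,x3=010]: 10001000  (ones: 2)
  rows 24-31 [x1,x2,x3=011]: 10001000  (ones: 2)
  rows 32-39 [x1,x2,x3=100]: 11001100  (ones: 4)
  rows 40-47 [x1,x2,x3=101]: 11001100  (ones: 4)
  rows 48-55 [x1,x2,x3=110]: 11001100  (ones: 4)
  rows 56-63 [x1,x2,x3=111]: 11001100  (ones: 4)
Count of 1-rows = 2+2+2+2+4+4+4+4 = 24

24


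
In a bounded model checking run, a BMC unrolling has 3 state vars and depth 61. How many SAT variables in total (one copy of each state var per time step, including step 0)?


BMC unrolls to depth k, creating one copy of each state var for steps 0..k.
Step count = 61 + 1 = 62 (steps 0 through 61)
Vars per step = 3
Total = 3 * 62 = 186

186


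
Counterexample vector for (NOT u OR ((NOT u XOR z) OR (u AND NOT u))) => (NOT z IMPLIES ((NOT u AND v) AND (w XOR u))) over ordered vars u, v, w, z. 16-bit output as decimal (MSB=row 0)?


F1 = (NOT u OR ((NOT u XOR z) OR (u AND NOT u)))
F2 = (NOT z IMPLIES ((NOT u AND v) AND (w XOR u)))
Counterexample to F1=>F2 is where F1=1 and F2=0.
Evaluate each row (bits = u,v,w,z, MSB first):
  row 0 [0000]: F1=1 F2=0 -> F1&~F2 -> 1
  row 1 [0001]: F1=1 F2=1 -> F1&~F2 -> 0
  row 2 [0010]: F1=1 F2=0 -> F1&~F2 -> 1
  row 3 [0011]: F1=1 F2=1 -> F1&~F2 -> 0
  row 4 [0100]: F1=1 F2=0 -> F1&~F2 -> 1
  row 5 [0101]: F1=1 F2=1 -> F1&~F2 -> 0
  row 6 [0110]: F1=1 F2=1 -> F1&~F2 -> 0
  row 7 [0111]: F1=1 F2=1 -> F1&~F2 -> 0
  row 8 [1000]: F1=0 F2=0 -> F1&~F2 -> 0
  row 9 [1001]: F1=1 F2=1 -> F1&~F2 -> 0
  row 10 [1010]: F1=0 F2=0 -> F1&~F2 -> 0
  row 11 [1011]: F1=1 F2=1 -> F1&~F2 -> 0
  row 12 [1100]: F1=0 F2=0 -> F1&~F2 -> 0
  row 13 [1101]: F1=1 F2=1 -> F1&~F2 -> 0
  row 14 [1110]: F1=0 F2=0 -> F1&~F2 -> 0
  row 15 [1111]: F1=1 F2=1 -> F1&~F2 -> 0
Full result column, 4 rows per line (u,v fixed per line; w,z runs 00..11 left to right):
  rows 0-3 [u,v=00]: 1010  = hex A
  rows 4-7 [u,v=01]: 1000  = hex 8
  rows 8-11 [u,v=10]: 0000  = hex 0
  rows 12-15 [u,v=11]: 0000  = hex 0
Counterexample vector (row 0 .. row 15) = 1010100000000000
Output column grouped in 4s = 1010 1000 0000 0000 = 0xA800
Convert to decimal digit by digit (value = value*16 + digit):
  A -> 10
  10*16 + 8 = 168
  168*16 + 0 = 2688
  2688*16 + 0 = 43008
Decimal = 43008

43008


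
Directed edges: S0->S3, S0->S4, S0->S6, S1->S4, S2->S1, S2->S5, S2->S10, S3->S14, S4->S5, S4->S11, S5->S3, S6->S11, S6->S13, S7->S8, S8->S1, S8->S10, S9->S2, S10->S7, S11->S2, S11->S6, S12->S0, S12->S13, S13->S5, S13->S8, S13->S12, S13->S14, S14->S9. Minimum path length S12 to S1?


BFS layer-by-layer from S12:
  dist 0: {S12}
  dist 1: {S0, S13}
  dist 2: {S3, S4, S5, S6, S8, S14}
  dist 3: {S1, S9, S10, S11}
  -> S1 reached at distance 3
Shortest path length = 3

3


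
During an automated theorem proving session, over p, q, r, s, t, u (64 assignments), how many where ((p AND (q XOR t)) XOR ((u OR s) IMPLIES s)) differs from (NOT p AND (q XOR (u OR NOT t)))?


F1 = ((p AND (q XOR t)) XOR ((u OR s) IMPLIES s))
F2 = (NOT p AND (q XOR (u OR NOT t)))
Evaluate both on each of 64 rows (bits = p,q,r,s,t,u):
  row 0 [000000]: F1=1 F2=1 -> 0
  row 1 [000001]: F1=0 F2=1 (differ) -> 1
  row 2 [000010]: F1=1 F2=0 (differ) -> 1
  row 3 [000011]: F1=0 F2=1 (differ) -> 1
  row 4 [000100]: F1=1 F2=1 -> 0
  (every remaining row is evaluated the same way; all 64 results are listed next)
Full result column, 8 rows per line (p,q,r fixed per line; s,t,u runs 000..111 left to right):
  rows 0-7 [p,q,r=000]: 01110010  (ones: 4)
  rows 8-15 [p,q,r=001]: 01110010  (ones: 4)
  rows 16-23 [p,q,r=010]: 10001101  (ones: 4)
  rows 24-31 [p,q,r=011]: 10001101  (ones: 4)
  rows 32-39 [p,q,r=100]: 10011100  (ones: 4)
  rows 40-47 [p,q,r=101]: 10011100  (ones: 4)
  rows 48-55 [p,q,r=110]: 01100011  (ones: 4)
  rows 56-63 [p,q,r=111]: 01100011  (ones: 4)
Disagreements = 4+4+4+4+4+4+4+4 = 32

32


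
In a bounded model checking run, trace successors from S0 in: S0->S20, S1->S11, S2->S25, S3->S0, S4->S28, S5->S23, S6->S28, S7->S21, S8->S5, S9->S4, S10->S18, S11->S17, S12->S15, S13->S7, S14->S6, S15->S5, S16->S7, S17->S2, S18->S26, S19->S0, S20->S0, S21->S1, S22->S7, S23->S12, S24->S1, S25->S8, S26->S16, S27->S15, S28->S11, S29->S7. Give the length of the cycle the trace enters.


Trace from S0 until a state repeats:
  S0 -> S20 -> S0
S0 first seen at step 0, revisited at step 2.
Cycle length = 2 - 0 = 2

2


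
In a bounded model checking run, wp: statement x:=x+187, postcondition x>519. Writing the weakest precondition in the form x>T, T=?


Formula: wp(x:=E, P) = P[E/x] (substitute E for x in postcondition)
Step 1: Postcondition: x>519
Step 2: Substitute x+187 for x: x+187>519
Step 3: Solve for x: x > 519-187 = 332

332


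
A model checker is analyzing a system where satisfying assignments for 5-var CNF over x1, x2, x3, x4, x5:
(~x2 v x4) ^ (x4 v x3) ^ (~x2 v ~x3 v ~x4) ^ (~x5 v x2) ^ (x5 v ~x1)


CNF with 5 clauses over 5 vars (32 assignments).
An assignment satisfies CNF iff every clause has >=1 true literal.
Check each row (bits = x1,x2,x3,x4,x5; clause T/F shown):
  row 0 [00000]: clauses=TFTTT -> 0
  row 1 [00001]: clauses=TFTFT -> 0
  row 2 [00010]: clauses=TTTTT -> 1
  row 3 [00011]: clauses=TTTFT -> 0
  row 4 [00100]: clauses=TTTTT -> 1
  row 5 [00101]: clauses=TTTFT -> 0
  row 6 [00110]: clauses=TTTTT -> 1
  row 7 [00111]: clauses=TTTFT -> 0
  row 8 [01000]: clauses=FFTTT -> 0
  row 9 [01001]: clauses=FFTTT -> 0
  row 10 [01010]: clauses=TTTTT -> 1
  row 11 [01011]: clauses=TTTTT -> 1
  row 12 [01100]: clauses=FTTTT -> 0
  row 13 [01101]: clauses=FTTTT -> 0
  row 14 [01110]: clauses=TTFTT -> 0
  row 15 [01111]: clauses=TTFTT -> 0
  row 16 [10000]: clauses=TFTTF -> 0
  row 17 [10001]: clauses=TFTFT -> 0
  row 18 [10010]: clauses=TTTTF -> 0
  row 19 [10011]: clauses=TTTFT -> 0
  row 20 [10100]: clauses=TTTTF -> 0
  row 21 [10101]: clauses=TTTFT -> 0
  row 22 [10110]: clauses=TTTTF -> 0
  row 23 [10111]: clauses=TTTFT -> 0
  row 24 [11000]: clauses=FFTTF -> 0
  row 25 [11001]: clauses=FFTTT -> 0
  row 26 [11010]: clauses=TTTTF -> 0
  row 27 [11011]: clauses=TTTTT -> 1
  row 28 [11100]: clauses=FTTTF -> 0
  row 29 [11101]: clauses=FTTTT -> 0
  row 30 [11110]: clauses=TTFTF -> 0
  row 31 [11111]: clauses=TTFTT -> 0
Full result column, 8 rows per line (x1,x2 fixed per line; x3,x4,x5 runs 000..111 left to right):
  rows 0-7 [x1,x2=00]: 00101010  (ones: 3)
  rows 8-15 [x1,x2=01]: 00110000  (ones: 2)
  rows 16-23 [x1,x2=10]: 00000000  (ones: 0)
  rows 24-31 [x1,x2=11]: 00010000  (ones: 1)
Satisfying assignments = 3+2+0+1 = 6

6


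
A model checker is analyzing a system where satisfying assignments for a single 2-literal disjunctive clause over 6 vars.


Step 1: Total=2^6=64
Step 2: Unsat when all 2 false: 2^4=16
Step 3: Sat=64-16=48

48


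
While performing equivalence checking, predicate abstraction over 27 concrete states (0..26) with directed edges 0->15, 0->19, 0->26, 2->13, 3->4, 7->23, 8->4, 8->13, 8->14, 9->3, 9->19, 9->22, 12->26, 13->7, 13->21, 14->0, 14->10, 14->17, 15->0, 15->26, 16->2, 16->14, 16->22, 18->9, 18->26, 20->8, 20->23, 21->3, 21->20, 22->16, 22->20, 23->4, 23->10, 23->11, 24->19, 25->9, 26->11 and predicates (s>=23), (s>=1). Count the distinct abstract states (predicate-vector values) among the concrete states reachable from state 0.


BFS from 0:
Concrete reachable: {0, 11, 15, 19, 26}
Abstract via predicates (s>=23), (s>=1):
  (0,0) <- {0}
  (0,1) <- {11, 15, 19}
  (1,1) <- {26}
Distinct abstract states = 3

3


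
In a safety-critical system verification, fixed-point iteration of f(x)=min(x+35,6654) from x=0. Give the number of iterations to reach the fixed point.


Step 1: x=0, cap=6654, increment=35
Step 2: x grows by 35 each step until capped at 6654; fixed point is x=6654
Step 3: iterations = ceil(6654/35) = 191

191


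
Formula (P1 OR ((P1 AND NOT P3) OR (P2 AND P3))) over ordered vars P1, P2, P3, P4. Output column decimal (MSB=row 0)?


Formula: (P1 OR ((P1 AND NOT P3) OR (P2 AND P3))) over P1, P2, P3, P4 (16 rows)
Evaluate each row (bits = P1,P2,P3,P4, MSB first):
  row 0 [0000]: (0 OR ((0 AND NOT 0) OR (0 AND 0))) -> 0
  row 1 [0001]: (0 OR ((0 AND NOT 0) OR (0 AND 0))) -> 0
  row 2 [0010]: (0 OR ((0 AND NOT 1) OR (0 AND 1))) -> 0
  row 3 [0011]: (0 OR ((0 AND NOT 1) OR (0 AND 1))) -> 0
  row 4 [0100]: (0 OR ((0 AND NOT 0) OR (1 AND 0))) -> 0
  row 5 [0101]: (0 OR ((0 AND NOT 0) OR (1 AND 0))) -> 0
  row 6 [0110]: (0 OR ((0 AND NOT 1) OR (1 AND 1))) -> 1
  row 7 [0111]: (0 OR ((0 AND NOT 1) OR (1 AND 1))) -> 1
  row 8 [1000]: (1 OR ((1 AND NOT 0) OR (0 AND 0))) -> 1
  row 9 [1001]: (1 OR ((1 AND NOT 0) OR (0 AND 0))) -> 1
  row 10 [1010]: (1 OR ((1 AND NOT 1) OR (0 AND 1))) -> 1
  row 11 [1011]: (1 OR ((1 AND NOT 1) OR (0 AND 1))) -> 1
  row 12 [1100]: (1 OR ((1 AND NOT 0) OR (1 AND 0))) -> 1
  row 13 [1101]: (1 OR ((1 AND NOT 0) OR (1 AND 0))) -> 1
  row 14 [1110]: (1 OR ((1 AND NOT 1) OR (1 AND 1))) -> 1
  row 15 [1111]: (1 OR ((1 AND NOT 1) OR (1 AND 1))) -> 1
Full result column, 4 rows per line (P1,P2 fixed per line; P3,P4 runs 00..11 left to right):
  rows 0-3 [P1,P2=00]: 0000  = hex 0
  rows 4-7 [P1,P2=01]: 0011  = hex 3
  rows 8-11 [P1,P2=10]: 1111  = hex F
  rows 12-15 [P1,P2=11]: 1111  = hex F
Output column (row 0 .. row 15) = 0000001111111111
Output column grouped in 4s = 0000 0011 1111 1111 = 0x03FF
Convert to decimal digit by digit (value = value*16 + digit):
  0 -> 0
  0*16 + 3 = 3
  3*16 + 15 (F) = 63
  63*16 + 15 (F) = 1023
Decimal = 1023

1023
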